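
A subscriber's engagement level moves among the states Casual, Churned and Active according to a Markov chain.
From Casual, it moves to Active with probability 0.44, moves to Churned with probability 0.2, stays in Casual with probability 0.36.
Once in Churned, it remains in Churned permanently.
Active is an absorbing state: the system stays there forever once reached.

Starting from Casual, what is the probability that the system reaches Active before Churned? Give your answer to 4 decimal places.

Let h(s) be the probability of absorption at Active starting from transient state s. Then h(Active) = 1 and h(Churned) = 0. By first-step analysis:
h(Casual) = 0.36·h(Casual) + 0.2·0 + 0.44·1
Solving: h(Casual) = 0.6875.
Starting from Casual, the probability is 0.6875.

0.6875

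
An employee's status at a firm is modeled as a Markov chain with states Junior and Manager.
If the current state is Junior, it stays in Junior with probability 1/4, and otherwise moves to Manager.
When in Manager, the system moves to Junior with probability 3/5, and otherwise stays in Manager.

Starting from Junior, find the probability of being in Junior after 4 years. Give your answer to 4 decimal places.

Propagate the distribution vector 4 years from Junior.
After 0 years: (1.0000, 0.0000)
After 1 year: (0.2500, 0.7500)
After 2 years: (0.5125, 0.4875)
After 3 years: (0.4206, 0.5794)
After 4 years: (0.4528, 0.5472)
P(in Junior after 4 years) = 0.4528

0.4528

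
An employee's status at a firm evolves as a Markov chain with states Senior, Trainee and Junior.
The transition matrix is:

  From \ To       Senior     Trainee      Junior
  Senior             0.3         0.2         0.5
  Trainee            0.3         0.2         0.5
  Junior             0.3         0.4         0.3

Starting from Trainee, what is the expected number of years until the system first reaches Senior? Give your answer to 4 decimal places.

Let t(s) be the expected number of years to first reach Senior from state s, with t(Senior) = 0. Conditioning on the first year:
t(Trainee) = 1 + 0.2·t(Trainee) + 0.5·t(Junior)
t(Junior) = 1 + 0.4·t(Trainee) + 0.3·t(Junior)
Solving: t(Trainee) = 3.3333, t(Junior) = 3.3333.
Expected years from Trainee to Senior: 3.3333.

3.3333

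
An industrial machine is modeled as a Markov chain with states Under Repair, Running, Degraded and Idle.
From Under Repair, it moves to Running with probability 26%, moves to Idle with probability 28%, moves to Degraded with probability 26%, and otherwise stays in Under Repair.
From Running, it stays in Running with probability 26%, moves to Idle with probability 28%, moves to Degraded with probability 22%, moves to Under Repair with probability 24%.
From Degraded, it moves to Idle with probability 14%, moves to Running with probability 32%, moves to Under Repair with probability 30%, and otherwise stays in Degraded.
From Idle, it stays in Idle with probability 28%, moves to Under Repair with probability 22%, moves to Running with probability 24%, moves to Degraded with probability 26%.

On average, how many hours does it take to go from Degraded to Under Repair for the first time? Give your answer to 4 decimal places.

Let t(s) be the expected number of hours to first reach Under Repair from state s, with t(Under Repair) = 0. Conditioning on the first hour:
t(Running) = 1 + 0.26·t(Running) + 0.22·t(Degraded) + 0.28·t(Idle)
t(Degraded) = 1 + 0.32·t(Running) + 0.24·t(Degraded) + 0.14·t(Idle)
t(Idle) = 1 + 0.24·t(Running) + 0.26·t(Degraded) + 0.28·t(Idle)
Solving: t(Running) = 4.0139, t(Degraded) = 3.7582, t(Idle) = 4.0840.
Expected hours from Degraded to Under Repair: 3.7582.

3.7582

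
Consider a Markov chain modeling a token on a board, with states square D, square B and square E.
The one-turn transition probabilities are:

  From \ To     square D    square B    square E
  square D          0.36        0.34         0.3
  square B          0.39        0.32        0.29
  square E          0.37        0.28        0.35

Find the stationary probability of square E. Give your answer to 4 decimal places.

Let the stationary distribution be π with π = πP and π_1 + π_2 + π_3 = 1.
π_1 = 0.36·π_1 + 0.39·π_2 + 0.37·π_3
π_2 = 0.34·π_1 + 0.32·π_2 + 0.28·π_3
Solving with the normalization constraint gives π = (0.3726, 0.3150, 0.3125).
So the stationary probability of square E is 0.3125.

0.3125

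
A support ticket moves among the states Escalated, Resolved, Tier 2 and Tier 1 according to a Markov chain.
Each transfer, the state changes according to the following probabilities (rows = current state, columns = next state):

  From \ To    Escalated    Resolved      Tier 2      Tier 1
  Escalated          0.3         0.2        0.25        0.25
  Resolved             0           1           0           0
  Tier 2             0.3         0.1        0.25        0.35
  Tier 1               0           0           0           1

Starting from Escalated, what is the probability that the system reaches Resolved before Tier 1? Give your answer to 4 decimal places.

Let h(s) be the probability of absorption at Resolved starting from transient state s. Then h(Resolved) = 1 and h(Tier 1) = 0. By first-step analysis:
h(Escalated) = 0.3·h(Escalated) + 0.2·1 + 0.25·h(Tier 2) + 0.25·0
h(Tier 2) = 0.3·h(Escalated) + 0.1·1 + 0.25·h(Tier 2) + 0.35·0
Solving: h(Escalated) = 0.3889, h(Tier 2) = 0.2889.
Starting from Escalated, the probability is 0.3889.

0.3889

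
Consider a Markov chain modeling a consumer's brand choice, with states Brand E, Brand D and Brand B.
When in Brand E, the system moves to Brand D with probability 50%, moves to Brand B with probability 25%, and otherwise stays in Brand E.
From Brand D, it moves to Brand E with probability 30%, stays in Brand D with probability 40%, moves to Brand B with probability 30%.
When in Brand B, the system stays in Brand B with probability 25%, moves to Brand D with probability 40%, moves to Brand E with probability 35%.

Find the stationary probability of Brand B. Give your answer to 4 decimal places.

Let the stationary distribution be π with π = πP and π_1 + π_2 + π_3 = 1.
π_1 = 0.25·π_1 + 0.3·π_2 + 0.35·π_3
π_2 = 0.5·π_1 + 0.4·π_2 + 0.4·π_3
Solving with the normalization constraint gives π = (0.2986, 0.4299, 0.2715).
So the stationary probability of Brand B is 0.2715.

0.2715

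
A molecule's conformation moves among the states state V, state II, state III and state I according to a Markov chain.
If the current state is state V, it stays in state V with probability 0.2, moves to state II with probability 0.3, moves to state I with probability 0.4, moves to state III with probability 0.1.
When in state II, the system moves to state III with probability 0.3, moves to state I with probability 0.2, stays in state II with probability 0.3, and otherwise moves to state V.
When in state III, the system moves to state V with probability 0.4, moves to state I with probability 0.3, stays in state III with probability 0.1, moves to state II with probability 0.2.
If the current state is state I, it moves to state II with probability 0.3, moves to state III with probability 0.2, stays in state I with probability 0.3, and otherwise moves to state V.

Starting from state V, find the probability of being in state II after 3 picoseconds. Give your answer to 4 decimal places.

Propagate the distribution vector 3 picoseconds from state V.
After 0 picoseconds: (1.0000, 0.0000, 0.0000, 0.0000)
After 1 picosecond: (0.2000, 0.3000, 0.1000, 0.4000)
After 2 picoseconds: (0.2200, 0.2900, 0.2000, 0.2900)
After 3 picoseconds: (0.2400, 0.2800, 0.1870, 0.2930)
P(in state II after 3 picoseconds) = 0.2800

0.2800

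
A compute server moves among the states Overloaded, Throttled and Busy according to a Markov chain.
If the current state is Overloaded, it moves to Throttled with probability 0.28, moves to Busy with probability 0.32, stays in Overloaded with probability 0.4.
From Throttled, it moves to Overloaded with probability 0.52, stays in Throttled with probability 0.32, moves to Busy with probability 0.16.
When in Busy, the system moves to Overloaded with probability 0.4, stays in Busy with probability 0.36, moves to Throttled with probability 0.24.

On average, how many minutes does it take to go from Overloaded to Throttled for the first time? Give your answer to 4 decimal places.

Let t(s) be the expected number of minutes to first reach Throttled from state s, with t(Throttled) = 0. Conditioning on the first minute:
t(Overloaded) = 1 + 0.4·t(Overloaded) + 0.32·t(Busy)
t(Busy) = 1 + 0.4·t(Overloaded) + 0.36·t(Busy)
Solving: t(Overloaded) = 3.7500, t(Busy) = 3.9063.
Expected minutes from Overloaded to Throttled: 3.7500.

3.7500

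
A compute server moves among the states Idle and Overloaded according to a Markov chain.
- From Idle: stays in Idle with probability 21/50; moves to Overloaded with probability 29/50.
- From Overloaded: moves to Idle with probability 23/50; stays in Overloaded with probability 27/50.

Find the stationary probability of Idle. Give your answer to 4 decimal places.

Let the stationary distribution be π with π = πP and π_1 + π_2 = 1.
π_1 = 0.42·π_1 + 0.46·π_2
Solving with the normalization constraint gives π = (0.4423, 0.5577).
So the stationary probability of Idle is 0.4423.

0.4423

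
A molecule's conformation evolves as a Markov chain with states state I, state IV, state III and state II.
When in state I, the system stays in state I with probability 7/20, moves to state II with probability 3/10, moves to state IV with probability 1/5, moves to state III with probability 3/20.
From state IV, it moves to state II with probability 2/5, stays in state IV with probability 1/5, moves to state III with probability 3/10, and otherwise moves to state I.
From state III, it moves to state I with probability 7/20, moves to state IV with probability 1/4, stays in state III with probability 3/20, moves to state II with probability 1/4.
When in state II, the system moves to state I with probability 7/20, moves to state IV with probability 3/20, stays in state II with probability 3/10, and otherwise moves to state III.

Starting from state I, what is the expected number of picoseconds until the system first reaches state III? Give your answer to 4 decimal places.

5.1671

Let t(s) be the expected number of picoseconds to first reach state III from state s, with t(state III) = 0. Conditioning on the first picosecond:
t(state I) = 1 + 0.35·t(state I) + 0.2·t(state IV) + 0.3·t(state II)
t(state IV) = 1 + 0.1·t(state I) + 0.2·t(state IV) + 0.4·t(state II)
t(state II) = 1 + 0.35·t(state I) + 0.15·t(state IV) + 0.3·t(state II)
Solving: t(state I) = 5.1671, t(state IV) = 4.3702, t(state II) = 4.9486.
Expected picoseconds from state I to state III: 5.1671.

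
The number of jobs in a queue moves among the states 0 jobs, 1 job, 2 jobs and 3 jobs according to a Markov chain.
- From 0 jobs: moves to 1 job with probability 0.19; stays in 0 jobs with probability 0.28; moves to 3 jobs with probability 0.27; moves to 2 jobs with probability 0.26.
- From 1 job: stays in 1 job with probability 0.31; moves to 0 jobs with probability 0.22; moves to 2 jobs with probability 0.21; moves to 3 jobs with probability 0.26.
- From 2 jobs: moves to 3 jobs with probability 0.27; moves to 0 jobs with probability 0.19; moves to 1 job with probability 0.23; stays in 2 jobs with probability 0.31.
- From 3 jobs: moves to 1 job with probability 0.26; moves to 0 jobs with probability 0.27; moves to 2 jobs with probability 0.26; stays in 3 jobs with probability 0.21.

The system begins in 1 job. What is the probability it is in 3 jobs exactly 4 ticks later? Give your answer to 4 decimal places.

Propagate the distribution vector 4 ticks from 1 job.
After 0 ticks: (0.0000, 1.0000, 0.0000, 0.0000)
After 1 tick: (0.2200, 0.3100, 0.2100, 0.2600)
After 2 ticks: (0.2399, 0.2538, 0.2550, 0.2513)
After 3 ticks: (0.2393, 0.2482, 0.2601, 0.2524)
After 4 ticks: (0.2392, 0.2479, 0.2606, 0.2524)
P(in 3 jobs after 4 ticks) = 0.2524

0.2524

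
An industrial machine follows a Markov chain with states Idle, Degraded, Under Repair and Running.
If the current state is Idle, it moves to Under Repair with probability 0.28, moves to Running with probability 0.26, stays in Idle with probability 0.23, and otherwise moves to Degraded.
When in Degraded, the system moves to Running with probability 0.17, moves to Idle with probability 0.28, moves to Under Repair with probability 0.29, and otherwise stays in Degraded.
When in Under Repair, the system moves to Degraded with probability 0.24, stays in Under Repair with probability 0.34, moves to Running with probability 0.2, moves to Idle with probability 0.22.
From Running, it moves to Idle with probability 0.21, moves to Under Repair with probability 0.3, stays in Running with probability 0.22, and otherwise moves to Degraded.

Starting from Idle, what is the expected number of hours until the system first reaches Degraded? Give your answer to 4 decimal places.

4.1266

Let t(s) be the expected number of hours to first reach Degraded from state s, with t(Degraded) = 0. Conditioning on the first hour:
t(Idle) = 1 + 0.23·t(Idle) + 0.28·t(Under Repair) + 0.26·t(Running)
t(Under Repair) = 1 + 0.22·t(Idle) + 0.34·t(Under Repair) + 0.2·t(Running)
t(Running) = 1 + 0.21·t(Idle) + 0.3·t(Under Repair) + 0.22·t(Running)
Solving: t(Idle) = 4.1266, t(Under Repair) = 4.0929, t(Running) = 3.9673.
Expected hours from Idle to Degraded: 4.1266.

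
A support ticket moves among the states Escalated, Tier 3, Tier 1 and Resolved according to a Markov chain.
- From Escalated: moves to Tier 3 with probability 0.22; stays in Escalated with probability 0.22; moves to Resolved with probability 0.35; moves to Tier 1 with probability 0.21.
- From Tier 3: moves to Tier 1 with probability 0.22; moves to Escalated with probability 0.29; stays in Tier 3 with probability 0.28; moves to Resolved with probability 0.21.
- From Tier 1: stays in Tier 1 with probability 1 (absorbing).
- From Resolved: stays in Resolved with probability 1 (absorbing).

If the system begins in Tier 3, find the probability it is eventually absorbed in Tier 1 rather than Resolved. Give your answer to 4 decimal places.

Let h(s) be the probability of absorption at Tier 1 starting from transient state s. Then h(Tier 1) = 1 and h(Resolved) = 0. By first-step analysis:
h(Escalated) = 0.22·h(Escalated) + 0.22·h(Tier 3) + 0.21·1 + 0.35·0
h(Tier 3) = 0.29·h(Escalated) + 0.28·h(Tier 3) + 0.22·1 + 0.21·0
Solving: h(Escalated) = 0.4010, h(Tier 3) = 0.4671.
Starting from Tier 3, the probability is 0.4671.

0.4671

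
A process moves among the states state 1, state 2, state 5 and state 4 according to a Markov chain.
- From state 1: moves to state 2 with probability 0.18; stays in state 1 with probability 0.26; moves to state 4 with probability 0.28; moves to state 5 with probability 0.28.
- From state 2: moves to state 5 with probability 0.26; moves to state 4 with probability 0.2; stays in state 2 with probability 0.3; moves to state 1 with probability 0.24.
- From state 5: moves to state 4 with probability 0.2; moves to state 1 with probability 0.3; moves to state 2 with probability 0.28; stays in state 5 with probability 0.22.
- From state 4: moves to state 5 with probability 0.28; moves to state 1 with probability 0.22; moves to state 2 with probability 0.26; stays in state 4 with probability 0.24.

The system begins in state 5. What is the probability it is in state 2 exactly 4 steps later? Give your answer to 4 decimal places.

Propagate the distribution vector 4 steps from state 5.
After 0 steps: (0.0000, 0.0000, 1.0000, 0.0000)
After 1 step: (0.3000, 0.2800, 0.2200, 0.2000)
After 2 steps: (0.2552, 0.2516, 0.2612, 0.2320)
After 3 steps: (0.2561, 0.2549, 0.2593, 0.2297)
After 4 steps: (0.2561, 0.2549, 0.2593, 0.2297)
P(in state 2 after 4 steps) = 0.2549

0.2549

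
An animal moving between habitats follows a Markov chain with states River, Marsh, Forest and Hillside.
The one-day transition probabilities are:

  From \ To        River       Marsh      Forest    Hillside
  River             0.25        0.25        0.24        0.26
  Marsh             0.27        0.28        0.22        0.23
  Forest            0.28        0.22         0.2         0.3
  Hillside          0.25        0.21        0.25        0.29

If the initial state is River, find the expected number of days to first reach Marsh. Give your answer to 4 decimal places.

4.3124

Let t(s) be the expected number of days to first reach Marsh from state s, with t(Marsh) = 0. Conditioning on the first day:
t(River) = 1 + 0.25·t(River) + 0.24·t(Forest) + 0.26·t(Hillside)
t(Forest) = 1 + 0.28·t(River) + 0.2·t(Forest) + 0.3·t(Hillside)
t(Hillside) = 1 + 0.25·t(River) + 0.25·t(Forest) + 0.29·t(Hillside)
Solving: t(River) = 4.3124, t(Forest) = 4.4437, t(Hillside) = 4.4916.
Expected days from River to Marsh: 4.3124.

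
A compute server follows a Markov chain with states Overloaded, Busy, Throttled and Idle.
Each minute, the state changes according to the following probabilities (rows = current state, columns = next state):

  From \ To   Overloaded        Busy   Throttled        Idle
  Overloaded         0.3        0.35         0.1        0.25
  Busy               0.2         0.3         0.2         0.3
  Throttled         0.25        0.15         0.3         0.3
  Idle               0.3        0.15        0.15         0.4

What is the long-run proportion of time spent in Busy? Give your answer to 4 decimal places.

0.2394

Let the stationary distribution be π with π = πP and π_1 + π_2 + π_3 + π_4 = 1.
π_1 = 0.3·π_1 + 0.2·π_2 + 0.25·π_3 + 0.3·π_4
π_2 = 0.35·π_1 + 0.3·π_2 + 0.15·π_3 + 0.15·π_4
π_3 = 0.1·π_1 + 0.2·π_2 + 0.3·π_3 + 0.15·π_4
Solving with the normalization constraint gives π = (0.2673, 0.2394, 0.1748, 0.3185).
So the stationary probability of Busy is 0.2394.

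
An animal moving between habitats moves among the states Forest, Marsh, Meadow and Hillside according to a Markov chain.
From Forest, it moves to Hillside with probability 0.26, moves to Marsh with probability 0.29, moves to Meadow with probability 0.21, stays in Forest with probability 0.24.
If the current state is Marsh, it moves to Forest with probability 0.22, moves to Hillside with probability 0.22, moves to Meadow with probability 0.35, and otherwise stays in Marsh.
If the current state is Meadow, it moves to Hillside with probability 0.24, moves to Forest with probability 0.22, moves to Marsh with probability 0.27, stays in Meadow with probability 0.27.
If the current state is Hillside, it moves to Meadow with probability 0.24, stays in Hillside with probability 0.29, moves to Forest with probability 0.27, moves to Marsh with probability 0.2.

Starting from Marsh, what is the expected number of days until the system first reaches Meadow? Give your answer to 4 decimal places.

3.4523

Let t(s) be the expected number of days to first reach Meadow from state s, with t(Meadow) = 0. Conditioning on the first day:
t(Forest) = 1 + 0.24·t(Forest) + 0.29·t(Marsh) + 0.26·t(Hillside)
t(Marsh) = 1 + 0.22·t(Forest) + 0.21·t(Marsh) + 0.22·t(Hillside)
t(Hillside) = 1 + 0.27·t(Forest) + 0.2·t(Marsh) + 0.29·t(Hillside)
Solving: t(Forest) = 3.9632, t(Marsh) = 3.4523, t(Hillside) = 3.8881.
Expected days from Marsh to Meadow: 3.4523.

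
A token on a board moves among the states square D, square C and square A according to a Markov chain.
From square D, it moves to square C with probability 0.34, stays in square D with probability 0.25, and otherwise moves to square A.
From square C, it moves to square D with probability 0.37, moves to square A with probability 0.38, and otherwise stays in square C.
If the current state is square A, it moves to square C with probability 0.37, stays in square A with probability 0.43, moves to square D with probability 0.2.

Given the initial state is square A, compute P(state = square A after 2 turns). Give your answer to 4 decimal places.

Sum over the intermediate state after 1 turn:
P = P(square A→square D)·P(square D→square A) + P(square A→square C)·P(square C→square A) + P(square A→square A)·P(square A→square A)
  = 0.2×0.41 + 0.37×0.38 + 0.43×0.43
  = 0.0820 + 0.1406 + 0.1849 = 0.4075

0.4075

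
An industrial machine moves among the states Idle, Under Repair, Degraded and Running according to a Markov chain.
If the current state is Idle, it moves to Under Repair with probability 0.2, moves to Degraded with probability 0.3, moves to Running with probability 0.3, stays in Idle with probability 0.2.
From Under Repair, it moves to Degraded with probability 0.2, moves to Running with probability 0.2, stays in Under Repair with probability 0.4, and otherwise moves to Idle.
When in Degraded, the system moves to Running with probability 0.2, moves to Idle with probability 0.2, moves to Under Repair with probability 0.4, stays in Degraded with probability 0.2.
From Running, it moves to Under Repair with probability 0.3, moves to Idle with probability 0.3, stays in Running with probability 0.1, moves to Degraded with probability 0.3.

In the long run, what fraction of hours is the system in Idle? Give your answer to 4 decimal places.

0.2202

Let the stationary distribution be π with π = πP and π_1 + π_2 + π_3 + π_4 = 1.
π_1 = 0.2·π_1 + 0.2·π_2 + 0.2·π_3 + 0.3·π_4
π_2 = 0.2·π_1 + 0.4·π_2 + 0.4·π_3 + 0.3·π_4
π_3 = 0.3·π_1 + 0.2·π_2 + 0.2·π_3 + 0.3·π_4
Solving with the normalization constraint gives π = (0.2202, 0.3358, 0.2422, 0.2018).
So the stationary probability of Idle is 0.2202.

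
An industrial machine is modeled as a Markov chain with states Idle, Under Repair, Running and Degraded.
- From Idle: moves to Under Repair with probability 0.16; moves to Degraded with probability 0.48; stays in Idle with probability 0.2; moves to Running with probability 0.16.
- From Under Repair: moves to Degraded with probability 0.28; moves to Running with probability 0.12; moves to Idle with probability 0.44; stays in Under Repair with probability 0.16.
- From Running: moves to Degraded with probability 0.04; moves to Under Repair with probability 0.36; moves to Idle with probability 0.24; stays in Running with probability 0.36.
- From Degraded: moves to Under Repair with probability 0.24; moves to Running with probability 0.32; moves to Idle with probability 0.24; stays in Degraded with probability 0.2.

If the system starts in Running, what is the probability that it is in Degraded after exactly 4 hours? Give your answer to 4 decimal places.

Propagate the distribution vector 4 hours from Running.
After 0 hours: (0.0000, 0.0000, 1.0000, 0.0000)
After 1 hour: (0.2400, 0.3600, 0.3600, 0.0400)
After 2 hours: (0.3024, 0.2352, 0.2240, 0.2384)
After 3 hours: (0.2749, 0.2239, 0.2335, 0.2676)
After 4 hours: (0.2738, 0.2281, 0.2406, 0.2575)
P(in Degraded after 4 hours) = 0.2575

0.2575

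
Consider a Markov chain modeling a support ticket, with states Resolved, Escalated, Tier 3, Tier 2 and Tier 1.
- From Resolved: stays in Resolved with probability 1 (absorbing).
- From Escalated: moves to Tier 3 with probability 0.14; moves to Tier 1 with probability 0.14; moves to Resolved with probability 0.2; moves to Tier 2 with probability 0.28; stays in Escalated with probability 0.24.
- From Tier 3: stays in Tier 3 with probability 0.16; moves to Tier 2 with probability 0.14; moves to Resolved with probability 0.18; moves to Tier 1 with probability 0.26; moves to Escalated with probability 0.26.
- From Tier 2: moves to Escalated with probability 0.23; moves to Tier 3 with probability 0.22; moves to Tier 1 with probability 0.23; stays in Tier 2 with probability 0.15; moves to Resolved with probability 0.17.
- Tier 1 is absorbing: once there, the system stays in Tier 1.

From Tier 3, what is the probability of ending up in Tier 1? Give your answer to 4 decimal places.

0.5509

Let h(s) be the probability of absorption at Tier 1 starting from transient state s. Then h(Tier 1) = 1 and h(Resolved) = 0. By first-step analysis:
h(Escalated) = 0.2·0 + 0.24·h(Escalated) + 0.14·h(Tier 3) + 0.28·h(Tier 2) + 0.14·1
h(Tier 3) = 0.18·0 + 0.26·h(Escalated) + 0.16·h(Tier 3) + 0.14·h(Tier 2) + 0.26·1
h(Tier 2) = 0.17·0 + 0.23·h(Escalated) + 0.22·h(Tier 3) + 0.15·h(Tier 2) + 0.23·1
Solving: h(Escalated) = 0.4864, h(Tier 3) = 0.5509, h(Tier 2) = 0.5448.
Starting from Tier 3, the probability is 0.5509.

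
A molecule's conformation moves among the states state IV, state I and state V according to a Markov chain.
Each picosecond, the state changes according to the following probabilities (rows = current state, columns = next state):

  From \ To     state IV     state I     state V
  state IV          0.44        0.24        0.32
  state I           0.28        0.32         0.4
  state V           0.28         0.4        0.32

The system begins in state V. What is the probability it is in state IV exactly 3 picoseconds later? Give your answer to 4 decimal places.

0.3320

Propagate the distribution vector 3 picoseconds from state V.
After 0 picoseconds: (0.0000, 0.0000, 1.0000)
After 1 picosecond: (0.2800, 0.4000, 0.3200)
After 2 picoseconds: (0.3248, 0.3232, 0.3520)
After 3 picoseconds: (0.3320, 0.3222, 0.3459)
P(in state IV after 3 picoseconds) = 0.3320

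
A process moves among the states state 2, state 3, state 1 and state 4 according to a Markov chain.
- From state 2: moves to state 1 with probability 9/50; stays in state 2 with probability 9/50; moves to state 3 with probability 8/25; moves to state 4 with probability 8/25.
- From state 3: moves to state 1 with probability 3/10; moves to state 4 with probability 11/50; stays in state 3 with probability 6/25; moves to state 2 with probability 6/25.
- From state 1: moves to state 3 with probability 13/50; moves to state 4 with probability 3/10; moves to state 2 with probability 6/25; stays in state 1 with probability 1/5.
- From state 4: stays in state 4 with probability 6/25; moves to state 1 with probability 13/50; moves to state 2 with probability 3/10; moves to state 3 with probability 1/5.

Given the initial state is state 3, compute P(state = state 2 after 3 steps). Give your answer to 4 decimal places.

0.2420

Propagate the distribution vector 3 steps from state 3.
After 0 steps: (0.0000, 1.0000, 0.0000, 0.0000)
After 1 step: (0.2400, 0.2400, 0.3000, 0.2200)
After 2 steps: (0.2388, 0.2564, 0.2324, 0.2724)
After 3 steps: (0.2420, 0.2529, 0.2372, 0.2679)
P(in state 2 after 3 steps) = 0.2420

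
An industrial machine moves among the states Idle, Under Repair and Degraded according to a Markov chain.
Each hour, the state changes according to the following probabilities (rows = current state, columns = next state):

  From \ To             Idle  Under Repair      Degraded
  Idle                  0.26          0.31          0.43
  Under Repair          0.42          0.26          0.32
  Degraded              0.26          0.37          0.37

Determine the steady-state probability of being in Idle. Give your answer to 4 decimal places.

Let the stationary distribution be π with π = πP and π_1 + π_2 + π_3 = 1.
π_1 = 0.26·π_1 + 0.42·π_2 + 0.26·π_3
π_2 = 0.31·π_1 + 0.26·π_2 + 0.37·π_3
Solving with the normalization constraint gives π = (0.3106, 0.3165, 0.3728).
So the stationary probability of Idle is 0.3106.

0.3106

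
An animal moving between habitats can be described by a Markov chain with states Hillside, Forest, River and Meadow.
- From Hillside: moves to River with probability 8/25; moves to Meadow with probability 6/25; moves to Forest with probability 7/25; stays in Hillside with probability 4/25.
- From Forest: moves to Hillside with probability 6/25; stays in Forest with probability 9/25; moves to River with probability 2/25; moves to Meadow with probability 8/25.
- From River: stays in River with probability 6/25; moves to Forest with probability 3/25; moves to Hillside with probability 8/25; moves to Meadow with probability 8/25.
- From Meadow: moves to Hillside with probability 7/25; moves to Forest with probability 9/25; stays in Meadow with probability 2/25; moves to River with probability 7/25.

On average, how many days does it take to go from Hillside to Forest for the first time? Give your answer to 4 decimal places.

3.9671

Let t(s) be the expected number of days to first reach Forest from state s, with t(Forest) = 0. Conditioning on the first day:
t(Hillside) = 1 + 0.16·t(Hillside) + 0.32·t(River) + 0.24·t(Meadow)
t(River) = 1 + 0.32·t(Hillside) + 0.24·t(River) + 0.32·t(Meadow)
t(Meadow) = 1 + 0.28·t(Hillside) + 0.28·t(River) + 0.08·t(Meadow)
Solving: t(Hillside) = 3.9671, t(River) = 4.5331, t(Meadow) = 3.6739.
Expected days from Hillside to Forest: 3.9671.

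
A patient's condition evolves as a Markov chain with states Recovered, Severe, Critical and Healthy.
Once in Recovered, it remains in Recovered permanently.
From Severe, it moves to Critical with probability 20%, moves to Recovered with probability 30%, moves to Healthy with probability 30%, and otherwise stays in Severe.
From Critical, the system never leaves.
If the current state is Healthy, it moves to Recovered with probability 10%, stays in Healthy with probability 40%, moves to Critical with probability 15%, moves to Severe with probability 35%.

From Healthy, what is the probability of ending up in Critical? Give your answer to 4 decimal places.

0.5067

Let h(s) be the probability of absorption at Critical starting from transient state s. Then h(Critical) = 1 and h(Recovered) = 0. By first-step analysis:
h(Severe) = 0.3·0 + 0.2·h(Severe) + 0.2·1 + 0.3·h(Healthy)
h(Healthy) = 0.1·0 + 0.35·h(Severe) + 0.15·1 + 0.4·h(Healthy)
Solving: h(Severe) = 0.4400, h(Healthy) = 0.5067.
Starting from Healthy, the probability is 0.5067.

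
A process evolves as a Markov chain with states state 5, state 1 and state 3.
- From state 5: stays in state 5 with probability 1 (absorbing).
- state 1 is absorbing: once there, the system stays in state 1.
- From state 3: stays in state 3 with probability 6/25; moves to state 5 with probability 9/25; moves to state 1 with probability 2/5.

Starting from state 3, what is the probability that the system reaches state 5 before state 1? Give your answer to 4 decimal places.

0.4737

Let h(s) be the probability of absorption at state 5 starting from transient state s. Then h(state 5) = 1 and h(state 1) = 0. By first-step analysis:
h(state 3) = 0.36·1 + 0.4·0 + 0.24·h(state 3)
Solving: h(state 3) = 0.4737.
Starting from state 3, the probability is 0.4737.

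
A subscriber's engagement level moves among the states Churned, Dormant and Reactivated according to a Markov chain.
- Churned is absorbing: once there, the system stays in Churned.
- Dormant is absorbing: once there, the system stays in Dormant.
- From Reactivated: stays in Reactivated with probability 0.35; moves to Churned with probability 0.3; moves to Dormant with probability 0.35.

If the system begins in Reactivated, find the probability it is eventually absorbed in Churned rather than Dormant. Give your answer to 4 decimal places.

0.4615

Let h(s) be the probability of absorption at Churned starting from transient state s. Then h(Churned) = 1 and h(Dormant) = 0. By first-step analysis:
h(Reactivated) = 0.3·1 + 0.35·0 + 0.35·h(Reactivated)
Solving: h(Reactivated) = 0.4615.
Starting from Reactivated, the probability is 0.4615.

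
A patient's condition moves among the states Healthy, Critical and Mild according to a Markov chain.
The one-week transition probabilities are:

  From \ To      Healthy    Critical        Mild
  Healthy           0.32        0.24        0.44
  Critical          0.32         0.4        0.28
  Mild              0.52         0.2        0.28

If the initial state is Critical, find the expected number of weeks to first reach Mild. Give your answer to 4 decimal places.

3.0193

Let t(s) be the expected number of weeks to first reach Mild from state s, with t(Mild) = 0. Conditioning on the first week:
t(Healthy) = 1 + 0.32·t(Healthy) + 0.24·t(Critical)
t(Critical) = 1 + 0.32·t(Healthy) + 0.4·t(Critical)
Solving: t(Healthy) = 2.5362, t(Critical) = 3.0193.
Expected weeks from Critical to Mild: 3.0193.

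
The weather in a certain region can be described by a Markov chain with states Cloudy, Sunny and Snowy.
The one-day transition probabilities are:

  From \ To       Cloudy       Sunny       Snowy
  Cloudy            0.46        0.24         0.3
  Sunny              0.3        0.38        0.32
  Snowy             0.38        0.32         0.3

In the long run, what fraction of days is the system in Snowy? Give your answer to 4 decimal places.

0.3062

Let the stationary distribution be π with π = πP and π_1 + π_2 + π_3 = 1.
π_1 = 0.46·π_1 + 0.3·π_2 + 0.38·π_3
π_2 = 0.24·π_1 + 0.38·π_2 + 0.32·π_3
Solving with the normalization constraint gives π = (0.3863, 0.3075, 0.3062).
So the stationary probability of Snowy is 0.3062.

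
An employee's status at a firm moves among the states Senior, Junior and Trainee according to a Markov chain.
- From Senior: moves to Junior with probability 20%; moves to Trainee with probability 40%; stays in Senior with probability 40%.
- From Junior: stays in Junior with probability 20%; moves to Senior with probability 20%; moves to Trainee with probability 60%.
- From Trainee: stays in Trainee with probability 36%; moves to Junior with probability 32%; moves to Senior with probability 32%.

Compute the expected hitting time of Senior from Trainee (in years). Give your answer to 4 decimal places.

3.5000

Let t(s) be the expected number of years to first reach Senior from state s, with t(Senior) = 0. Conditioning on the first year:
t(Junior) = 1 + 0.2·t(Junior) + 0.6·t(Trainee)
t(Trainee) = 1 + 0.32·t(Junior) + 0.36·t(Trainee)
Solving: t(Junior) = 3.8750, t(Trainee) = 3.5000.
Expected years from Trainee to Senior: 3.5000.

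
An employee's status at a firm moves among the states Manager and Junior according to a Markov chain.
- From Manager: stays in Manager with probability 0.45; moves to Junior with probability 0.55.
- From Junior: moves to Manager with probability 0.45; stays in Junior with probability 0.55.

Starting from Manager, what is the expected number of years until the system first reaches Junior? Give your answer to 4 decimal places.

Let t(s) be the expected number of years to first reach Junior from state s, with t(Junior) = 0. Conditioning on the first year:
t(Manager) = 1 + 0.45·t(Manager)
Solving: t(Manager) = 1.8182.
Expected years from Manager to Junior: 1.8182.

1.8182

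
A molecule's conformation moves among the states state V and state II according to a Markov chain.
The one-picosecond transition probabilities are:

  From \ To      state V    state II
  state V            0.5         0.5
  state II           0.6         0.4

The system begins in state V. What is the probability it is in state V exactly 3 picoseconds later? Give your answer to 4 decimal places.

Propagate the distribution vector 3 picoseconds from state V.
After 0 picoseconds: (1.0000, 0.0000)
After 1 picosecond: (0.5000, 0.5000)
After 2 picoseconds: (0.5500, 0.4500)
After 3 picoseconds: (0.5450, 0.4550)
P(in state V after 3 picoseconds) = 0.5450

0.5450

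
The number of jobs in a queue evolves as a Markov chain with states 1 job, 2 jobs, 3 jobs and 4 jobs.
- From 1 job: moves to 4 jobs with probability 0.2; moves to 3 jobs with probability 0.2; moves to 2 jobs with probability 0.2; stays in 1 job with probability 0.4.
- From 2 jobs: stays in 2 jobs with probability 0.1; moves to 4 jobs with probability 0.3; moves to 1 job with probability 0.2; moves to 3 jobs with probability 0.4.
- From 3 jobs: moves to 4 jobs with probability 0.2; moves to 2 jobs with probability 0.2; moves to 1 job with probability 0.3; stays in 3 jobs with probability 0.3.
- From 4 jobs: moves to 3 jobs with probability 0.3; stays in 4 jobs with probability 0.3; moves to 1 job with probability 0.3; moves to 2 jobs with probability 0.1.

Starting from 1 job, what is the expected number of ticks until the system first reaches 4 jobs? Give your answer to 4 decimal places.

4.5833

Let t(s) be the expected number of ticks to first reach 4 jobs from state s, with t(4 jobs) = 0. Conditioning on the first tick:
t(1 job) = 1 + 0.4·t(1 job) + 0.2·t(2 jobs) + 0.2·t(3 jobs)
t(2 jobs) = 1 + 0.2·t(1 job) + 0.1·t(2 jobs) + 0.4·t(3 jobs)
t(3 jobs) = 1 + 0.3·t(1 job) + 0.2·t(2 jobs) + 0.3·t(3 jobs)
Solving: t(1 job) = 4.5833, t(2 jobs) = 4.1667, t(3 jobs) = 4.5833.
Expected ticks from 1 job to 4 jobs: 4.5833.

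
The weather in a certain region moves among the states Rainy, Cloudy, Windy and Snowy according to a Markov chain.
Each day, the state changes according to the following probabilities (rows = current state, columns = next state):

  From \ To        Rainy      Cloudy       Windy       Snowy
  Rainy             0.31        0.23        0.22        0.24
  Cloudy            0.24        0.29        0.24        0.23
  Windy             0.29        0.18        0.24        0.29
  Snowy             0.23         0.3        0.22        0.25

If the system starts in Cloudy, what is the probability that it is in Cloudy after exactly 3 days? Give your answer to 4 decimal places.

0.2512

Propagate the distribution vector 3 days from Cloudy.
After 0 days: (0.0000, 1.0000, 0.0000, 0.0000)
After 1 day: (0.2400, 0.2900, 0.2400, 0.2300)
After 2 days: (0.2665, 0.2515, 0.2306, 0.2514)
After 3 days: (0.2677, 0.2512, 0.2296, 0.2515)
P(in Cloudy after 3 days) = 0.2512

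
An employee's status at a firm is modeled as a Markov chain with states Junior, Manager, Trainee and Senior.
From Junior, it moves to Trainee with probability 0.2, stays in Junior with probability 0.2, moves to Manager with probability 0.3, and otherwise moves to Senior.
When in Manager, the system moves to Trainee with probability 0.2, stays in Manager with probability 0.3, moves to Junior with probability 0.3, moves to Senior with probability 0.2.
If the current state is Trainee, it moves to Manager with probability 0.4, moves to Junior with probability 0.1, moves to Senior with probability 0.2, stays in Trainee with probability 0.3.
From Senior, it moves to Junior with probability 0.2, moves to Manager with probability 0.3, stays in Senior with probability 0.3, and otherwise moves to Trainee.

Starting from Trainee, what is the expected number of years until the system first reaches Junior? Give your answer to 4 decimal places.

5.2381

Let t(s) be the expected number of years to first reach Junior from state s, with t(Junior) = 0. Conditioning on the first year:
t(Manager) = 1 + 0.3·t(Manager) + 0.2·t(Trainee) + 0.2·t(Senior)
t(Trainee) = 1 + 0.4·t(Manager) + 0.3·t(Trainee) + 0.2·t(Senior)
t(Senior) = 1 + 0.3·t(Manager) + 0.2·t(Trainee) + 0.3·t(Senior)
Solving: t(Manager) = 4.2857, t(Trainee) = 5.2381, t(Senior) = 4.7619.
Expected years from Trainee to Junior: 5.2381.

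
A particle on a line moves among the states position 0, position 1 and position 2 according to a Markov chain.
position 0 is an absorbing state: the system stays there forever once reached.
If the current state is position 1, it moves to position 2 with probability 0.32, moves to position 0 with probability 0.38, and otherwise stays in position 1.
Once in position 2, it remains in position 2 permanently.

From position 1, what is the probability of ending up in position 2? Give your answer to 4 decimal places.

Let h(s) be the probability of absorption at position 2 starting from transient state s. Then h(position 2) = 1 and h(position 0) = 0. By first-step analysis:
h(position 1) = 0.38·0 + 0.3·h(position 1) + 0.32·1
Solving: h(position 1) = 0.4571.
Starting from position 1, the probability is 0.4571.

0.4571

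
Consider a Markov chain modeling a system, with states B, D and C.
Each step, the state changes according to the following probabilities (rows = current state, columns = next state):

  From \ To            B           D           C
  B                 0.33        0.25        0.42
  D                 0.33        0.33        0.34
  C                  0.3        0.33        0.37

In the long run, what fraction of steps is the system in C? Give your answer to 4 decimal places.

Let the stationary distribution be π with π = πP and π_1 + π_2 + π_3 = 1.
π_1 = 0.33·π_1 + 0.33·π_2 + 0.3·π_3
π_2 = 0.25·π_1 + 0.33·π_2 + 0.33·π_3
Solving with the normalization constraint gives π = (0.3187, 0.3045, 0.3768).
So the stationary probability of C is 0.3768.

0.3768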